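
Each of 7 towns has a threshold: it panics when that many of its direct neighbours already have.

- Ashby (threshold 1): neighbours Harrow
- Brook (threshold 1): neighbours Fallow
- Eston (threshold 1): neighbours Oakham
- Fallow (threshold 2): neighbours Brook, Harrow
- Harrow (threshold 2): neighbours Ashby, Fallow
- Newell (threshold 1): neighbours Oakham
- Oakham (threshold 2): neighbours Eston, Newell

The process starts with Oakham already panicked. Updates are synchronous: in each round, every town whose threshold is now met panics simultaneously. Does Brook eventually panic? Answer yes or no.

Round 1 — Oakham panics (initial).
Round 2 — checking thresholds:
  Eston: 1 of 1 neighbours ≥ 1, panics.
  Newell: 1 of 1 neighbours ≥ 1, panics.
Round 3 — no new panics; cascade stops.

no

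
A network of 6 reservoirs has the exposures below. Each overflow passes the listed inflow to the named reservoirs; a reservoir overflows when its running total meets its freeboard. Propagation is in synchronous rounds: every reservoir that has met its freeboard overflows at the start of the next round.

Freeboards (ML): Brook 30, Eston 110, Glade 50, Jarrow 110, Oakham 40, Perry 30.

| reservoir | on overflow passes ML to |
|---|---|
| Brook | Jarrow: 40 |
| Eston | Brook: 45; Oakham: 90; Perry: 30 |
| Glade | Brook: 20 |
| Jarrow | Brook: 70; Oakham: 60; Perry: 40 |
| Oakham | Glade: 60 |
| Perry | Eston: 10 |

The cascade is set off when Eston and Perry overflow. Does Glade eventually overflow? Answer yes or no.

Round 1 — Eston, Perry overflow (initial).
  Brook: +45 → 45 ≥ 30
  Oakham: +90 → 90 ≥ 40
Round 2 — Brook, Oakham overflow.
  Glade: +60 → 60 ≥ 50
  Jarrow: +40 → 40 < 110
Round 3 — Glade overflows.
No further overflows.

yes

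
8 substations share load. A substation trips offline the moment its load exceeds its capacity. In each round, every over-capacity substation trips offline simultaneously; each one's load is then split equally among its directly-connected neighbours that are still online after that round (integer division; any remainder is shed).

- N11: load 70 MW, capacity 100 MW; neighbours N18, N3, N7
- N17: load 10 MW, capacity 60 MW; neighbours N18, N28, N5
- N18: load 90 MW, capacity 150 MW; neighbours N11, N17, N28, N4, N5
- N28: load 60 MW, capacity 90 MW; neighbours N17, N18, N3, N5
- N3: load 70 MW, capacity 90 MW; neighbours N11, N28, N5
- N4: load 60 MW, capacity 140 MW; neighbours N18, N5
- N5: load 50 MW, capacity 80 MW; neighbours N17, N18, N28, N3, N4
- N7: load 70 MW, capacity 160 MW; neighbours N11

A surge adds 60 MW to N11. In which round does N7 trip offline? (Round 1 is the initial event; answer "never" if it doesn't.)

Round 1 — N11 at 130 > 100. N11 trips offline.
  N11 sheds 130 MW to N18, N3, N7: 43 each (1 lost).
    N18: 90+43 = 133 ≤ 150
    N3: 70+43 = 113 > 90
    N7: 70+43 = 113 ≤ 160
Round 2 — N3 trips offline.
  N3 sheds 113 MW to N28, N5: 56 each (1 lost).
    N28: 60+56 = 116 > 90
    N5: 50+56 = 106 > 80
Round 3 — N28, N5 trip offline.
  N28 sheds 116 MW to N17, N18: 58 each.
    N17: 10+58 = 68 > 60
    N18: 133+58 = 191 > 150
  N5 sheds 106 MW to N17, N18, N4: 35 each (1 lost).
    N17: 68+35 = 103 > 60
    N18: 191+35 = 226 > 150
    N4: 60+35 = 95 ≤ 140
Round 4 — N17, N18 trip offline.
  N17 sheds 103 MW: no online neighbours, lost.
  N18 sheds 226 MW to N4: 226 each.
    N4: 95+226 = 321 > 140
Round 5 — N4 trips offline.
  N4 sheds 321 MW: no online neighbours, lost.
No further trips.

never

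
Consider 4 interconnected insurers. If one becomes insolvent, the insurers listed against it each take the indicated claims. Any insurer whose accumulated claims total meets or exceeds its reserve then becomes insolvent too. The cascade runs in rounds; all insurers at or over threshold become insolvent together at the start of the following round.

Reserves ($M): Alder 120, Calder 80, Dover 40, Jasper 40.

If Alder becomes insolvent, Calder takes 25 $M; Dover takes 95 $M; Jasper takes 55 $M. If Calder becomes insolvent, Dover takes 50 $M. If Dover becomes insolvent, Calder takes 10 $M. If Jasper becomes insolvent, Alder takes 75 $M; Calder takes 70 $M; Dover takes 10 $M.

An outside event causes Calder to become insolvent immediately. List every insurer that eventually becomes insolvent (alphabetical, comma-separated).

Round 1 — Calder becomes insolvent (initial).
  Dover: +50 → 50 ≥ 40
Round 2 — Dover becomes insolvent.
No further insolvencies.

Calder, Dover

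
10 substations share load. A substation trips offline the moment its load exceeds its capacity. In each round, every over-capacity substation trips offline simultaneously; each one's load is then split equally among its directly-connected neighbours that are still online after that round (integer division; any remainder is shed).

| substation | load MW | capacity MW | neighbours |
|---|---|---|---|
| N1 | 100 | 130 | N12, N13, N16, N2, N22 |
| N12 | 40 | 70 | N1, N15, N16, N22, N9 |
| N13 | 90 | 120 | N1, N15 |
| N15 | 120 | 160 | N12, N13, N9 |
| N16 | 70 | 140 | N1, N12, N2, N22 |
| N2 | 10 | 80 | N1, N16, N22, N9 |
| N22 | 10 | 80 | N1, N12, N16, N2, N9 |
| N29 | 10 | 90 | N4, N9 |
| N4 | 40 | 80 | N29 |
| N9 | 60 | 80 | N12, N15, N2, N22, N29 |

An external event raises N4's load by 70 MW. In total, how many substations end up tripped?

Round 1 — N4 at 110 > 80. N4 trips offline.
  N4 sheds 110 MW to N29: 110 each.
    N29: 10+110 = 120 > 90
Round 2 — N29 trips offline.
  N29 sheds 120 MW to N9: 120 each.
    N9: 60+120 = 180 > 80
Round 3 — N9 trips offline.
  N9 sheds 180 MW to N12, N15, N2, N22: 45 each.
    N12: 40+45 = 85 > 70
    N15: 120+45 = 165 > 160
    N2: 10+45 = 55 ≤ 80
    N22: 10+45 = 55 ≤ 80
Round 4 — N12, N15 trip offline.
  N12 sheds 85 MW to N1, N16, N22: 28 each (1 lost).
    N1: 100+28 = 128 ≤ 130
    N16: 70+28 = 98 ≤ 140
    N22: 55+28 = 83 > 80
  N15 sheds 165 MW to N13: 165 each.
    N13: 90+165 = 255 > 120
Round 5 — N13, N22 trip offline.
  N13 sheds 255 MW to N1: 255 each.
    N1: 128+255 = 383 > 130
  N22 sheds 83 MW to N1, N16, N2: 27 each (2 lost).
    N1: 383+27 = 410 > 130
    N16: 98+27 = 125 ≤ 140
    N2: 55+27 = 82 > 80
Round 6 — N1, N2 trip offline.
  N1 sheds 410 MW to N16: 410 each.
    N16: 125+410 = 535 > 140
  N2 sheds 82 MW to N16: 82 each.
    N16: 535+82 = 617 > 140
Round 7 — N16 trips offline.
  N16 sheds 617 MW: no online neighbours, lost.
No further trips.

10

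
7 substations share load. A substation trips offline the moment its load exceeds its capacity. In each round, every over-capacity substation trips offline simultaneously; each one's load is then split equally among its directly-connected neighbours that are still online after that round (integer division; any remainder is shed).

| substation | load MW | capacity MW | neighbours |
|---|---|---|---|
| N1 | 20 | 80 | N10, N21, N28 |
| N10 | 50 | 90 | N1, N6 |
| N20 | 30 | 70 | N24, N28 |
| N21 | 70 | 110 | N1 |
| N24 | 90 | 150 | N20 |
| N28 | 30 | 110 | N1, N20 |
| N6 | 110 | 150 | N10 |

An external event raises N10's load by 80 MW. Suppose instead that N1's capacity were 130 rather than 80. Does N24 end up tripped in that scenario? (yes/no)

no

With N1's capacity at 130:
Round 1 — N10 at 130 > 90. N10 trips offline.
  N10 sheds 130 MW to N1, N6: 65 each.
    N1: 20+65 = 85 ≤ 130
    N6: 110+65 = 175 > 150
Round 2 — N6 trips offline.
  N6 sheds 175 MW: no online neighbours, lost.
No further trips.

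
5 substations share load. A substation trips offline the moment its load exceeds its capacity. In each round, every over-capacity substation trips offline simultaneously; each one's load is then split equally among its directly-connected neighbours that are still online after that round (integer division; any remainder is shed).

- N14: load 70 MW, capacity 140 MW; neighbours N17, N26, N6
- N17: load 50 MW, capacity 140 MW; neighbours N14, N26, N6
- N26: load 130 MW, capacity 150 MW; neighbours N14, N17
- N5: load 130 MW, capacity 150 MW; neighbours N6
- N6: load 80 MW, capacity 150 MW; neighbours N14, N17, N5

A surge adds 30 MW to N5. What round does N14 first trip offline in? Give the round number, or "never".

3

Round 1 — N5 at 160 > 150. N5 trips offline.
  N5 sheds 160 MW to N6: 160 each.
    N6: 80+160 = 240 > 150
Round 2 — N6 trips offline.
  N6 sheds 240 MW to N14, N17: 120 each.
    N14: 70+120 = 190 > 140
    N17: 50+120 = 170 > 140
Round 3 — N14, N17 trip offline.
  N14 sheds 190 MW to N26: 190 each.
    N26: 130+190 = 320 > 150
  N17 sheds 170 MW to N26: 170 each.
    N26: 320+170 = 490 > 150
Round 4 — N26 trips offline.
  N26 sheds 490 MW: no online neighbours, lost.
No further trips.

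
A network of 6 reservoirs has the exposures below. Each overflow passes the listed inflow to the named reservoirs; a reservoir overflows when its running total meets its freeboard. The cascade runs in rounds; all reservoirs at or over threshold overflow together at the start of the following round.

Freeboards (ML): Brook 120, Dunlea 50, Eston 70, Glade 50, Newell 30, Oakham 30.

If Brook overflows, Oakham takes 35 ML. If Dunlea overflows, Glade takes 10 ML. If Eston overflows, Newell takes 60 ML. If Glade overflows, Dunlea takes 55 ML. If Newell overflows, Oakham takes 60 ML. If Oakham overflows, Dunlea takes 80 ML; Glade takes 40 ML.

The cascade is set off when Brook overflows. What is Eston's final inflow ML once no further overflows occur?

0

Round 1 — Brook overflows (initial).
  Oakham: +35 → 35 ≥ 30
Round 2 — Oakham overflows.
  Dunlea: +80 → 80 ≥ 50
  Glade: +40 → 40 < 50
Round 3 — Dunlea overflows.
  Glade: +10 → 50 ≥ 50
Round 4 — Glade overflows.
No further overflows.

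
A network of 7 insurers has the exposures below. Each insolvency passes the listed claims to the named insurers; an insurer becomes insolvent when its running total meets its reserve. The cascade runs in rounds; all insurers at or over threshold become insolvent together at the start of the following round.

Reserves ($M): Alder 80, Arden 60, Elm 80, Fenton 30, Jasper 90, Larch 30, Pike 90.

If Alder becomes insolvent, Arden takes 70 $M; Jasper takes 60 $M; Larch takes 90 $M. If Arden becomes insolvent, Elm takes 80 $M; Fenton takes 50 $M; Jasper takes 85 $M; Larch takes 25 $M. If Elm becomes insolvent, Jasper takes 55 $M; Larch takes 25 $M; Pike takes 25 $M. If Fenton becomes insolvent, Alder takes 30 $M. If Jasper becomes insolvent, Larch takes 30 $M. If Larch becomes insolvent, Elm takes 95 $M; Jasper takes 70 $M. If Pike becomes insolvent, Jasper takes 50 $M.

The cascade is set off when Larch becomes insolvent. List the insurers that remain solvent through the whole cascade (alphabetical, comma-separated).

Alder, Arden, Fenton, Pike

Round 1 — Larch becomes insolvent (initial).
  Elm: +95 → 95 ≥ 80
  Jasper: +70 → 70 < 90
Round 2 — Elm becomes insolvent.
  Jasper: +55 → 125 ≥ 90
  Pike: +25 → 25 < 90
Round 3 — Jasper becomes insolvent.
No further insolvencies.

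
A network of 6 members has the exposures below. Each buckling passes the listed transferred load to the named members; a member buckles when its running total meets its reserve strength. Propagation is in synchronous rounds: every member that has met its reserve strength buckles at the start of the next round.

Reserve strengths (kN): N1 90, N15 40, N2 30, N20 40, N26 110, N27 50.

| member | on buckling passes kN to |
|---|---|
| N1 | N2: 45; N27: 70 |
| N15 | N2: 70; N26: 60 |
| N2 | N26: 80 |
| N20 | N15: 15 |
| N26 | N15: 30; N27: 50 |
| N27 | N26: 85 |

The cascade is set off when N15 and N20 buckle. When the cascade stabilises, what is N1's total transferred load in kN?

0

Round 1 — N15, N20 buckle (initial).
  N2: +70 → 70 ≥ 30
  N26: +60 → 60 < 110
Round 2 — N2 buckles.
  N26: +80 → 140 ≥ 110
Round 3 — N26 buckles.
  N27: +50 → 50 ≥ 50
Round 4 — N27 buckles.
No further bucklings.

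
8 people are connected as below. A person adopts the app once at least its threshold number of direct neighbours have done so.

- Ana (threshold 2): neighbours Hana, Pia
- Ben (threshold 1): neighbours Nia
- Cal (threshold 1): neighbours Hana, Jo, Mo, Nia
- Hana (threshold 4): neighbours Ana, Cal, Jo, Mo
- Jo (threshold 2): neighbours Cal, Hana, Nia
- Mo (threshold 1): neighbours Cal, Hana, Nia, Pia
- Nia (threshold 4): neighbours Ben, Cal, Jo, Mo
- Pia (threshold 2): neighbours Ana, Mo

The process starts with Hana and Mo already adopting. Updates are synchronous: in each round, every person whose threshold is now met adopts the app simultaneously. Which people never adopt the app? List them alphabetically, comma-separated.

Round 1 — Hana, Mo adopt the app (initial).
Round 2 — checking thresholds:
  Ana: 1 of 2 neighbours < 2, holds.
  Cal: 2 of 4 neighbours ≥ 1, adopts the app.
  Jo: 1 of 3 neighbours < 2, holds.
  Nia: 1 of 4 neighbours < 4, holds.
  Pia: 1 of 2 neighbours < 2, holds.
Round 3 — checking thresholds:
  Ana: 1 of 2 neighbours < 2, holds.
  Jo: 2 of 3 neighbours ≥ 2, adopts the app.
  Nia: 2 of 4 neighbours < 4, holds.
  Pia: 1 of 2 neighbours < 2, holds.
Round 4 — no new adoptions; cascade stops.

Ana, Ben, Nia, Pia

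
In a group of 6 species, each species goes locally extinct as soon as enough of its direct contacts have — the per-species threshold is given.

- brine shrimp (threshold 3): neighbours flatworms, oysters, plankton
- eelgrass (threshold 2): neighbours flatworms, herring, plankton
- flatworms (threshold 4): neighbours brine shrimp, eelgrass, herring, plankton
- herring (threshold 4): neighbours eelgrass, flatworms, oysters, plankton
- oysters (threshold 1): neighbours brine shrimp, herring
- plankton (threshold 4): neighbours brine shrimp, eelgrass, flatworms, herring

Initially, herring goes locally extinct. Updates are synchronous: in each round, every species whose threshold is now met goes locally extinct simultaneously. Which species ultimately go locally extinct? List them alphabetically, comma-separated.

Round 1 — herring goes locally extinct (initial).
Round 2 — checking thresholds:
  eelgrass: 1 of 3 neighbours < 2, below threshold.
  flatworms: 1 of 4 neighbours < 4, below threshold.
  oysters: 1 of 2 neighbours ≥ 1, goes locally extinct.
  plankton: 1 of 4 neighbours < 4, below threshold.
Round 3 — no new extinctions; cascade stops.

herring, oysters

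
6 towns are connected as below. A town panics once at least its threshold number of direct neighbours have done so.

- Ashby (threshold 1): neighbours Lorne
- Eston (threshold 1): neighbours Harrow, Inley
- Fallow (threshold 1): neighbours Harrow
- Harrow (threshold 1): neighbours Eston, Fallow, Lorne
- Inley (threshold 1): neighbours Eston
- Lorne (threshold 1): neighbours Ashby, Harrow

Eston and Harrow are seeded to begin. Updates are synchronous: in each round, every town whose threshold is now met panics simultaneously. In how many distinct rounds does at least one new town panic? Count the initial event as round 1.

Round 1 — Eston, Harrow panic (initial).
Round 2 — checking thresholds:
  Fallow: 1 of 1 neighbours ≥ 1, panics.
  Inley: 1 of 1 neighbours ≥ 1, panics.
  Lorne: 1 of 2 neighbours ≥ 1, panics.
Round 3 — checking thresholds:
  Ashby: 1 of 1 neighbours ≥ 1, panics.
Round 4 — no new panics; cascade stops.

3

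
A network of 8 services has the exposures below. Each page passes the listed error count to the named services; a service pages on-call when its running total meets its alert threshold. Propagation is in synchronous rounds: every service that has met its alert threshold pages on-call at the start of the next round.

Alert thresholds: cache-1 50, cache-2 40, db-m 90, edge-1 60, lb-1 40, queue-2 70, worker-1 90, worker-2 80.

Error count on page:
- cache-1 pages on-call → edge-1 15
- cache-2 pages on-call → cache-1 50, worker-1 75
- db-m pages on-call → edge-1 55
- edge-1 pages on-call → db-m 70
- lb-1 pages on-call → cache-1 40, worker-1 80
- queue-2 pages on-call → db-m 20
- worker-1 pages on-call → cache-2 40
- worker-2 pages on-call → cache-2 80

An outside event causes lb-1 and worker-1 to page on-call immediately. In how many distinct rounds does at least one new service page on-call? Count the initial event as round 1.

3

Round 1 — lb-1, worker-1 page on-call (initial).
  cache-1: +40 → 40 < 50
  cache-2: +40 → 40 ≥ 40
Round 2 — cache-2 pages on-call.
  cache-1: +50 → 90 ≥ 50
Round 3 — cache-1 pages on-call.
  edge-1: +15 → 15 < 60
No further pages.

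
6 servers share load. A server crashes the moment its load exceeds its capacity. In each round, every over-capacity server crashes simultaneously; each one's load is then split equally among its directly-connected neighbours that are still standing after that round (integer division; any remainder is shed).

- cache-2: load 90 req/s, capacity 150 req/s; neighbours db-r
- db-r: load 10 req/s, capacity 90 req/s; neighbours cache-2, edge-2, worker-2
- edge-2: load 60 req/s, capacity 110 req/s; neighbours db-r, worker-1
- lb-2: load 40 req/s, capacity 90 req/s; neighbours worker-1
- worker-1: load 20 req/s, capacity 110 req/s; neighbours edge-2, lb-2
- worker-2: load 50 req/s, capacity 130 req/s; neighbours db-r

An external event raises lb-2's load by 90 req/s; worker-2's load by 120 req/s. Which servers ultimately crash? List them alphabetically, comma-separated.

Round 1 — lb-2 at 130 > 90; worker-2 at 170 > 130. lb-2, worker-2 crash.
  lb-2 sheds 130 req/s to worker-1: 130 each.
    worker-1: 20+130 = 150 > 110
  worker-2 sheds 170 req/s to db-r: 170 each.
    db-r: 10+170 = 180 > 90
Round 2 — db-r, worker-1 crash.
  db-r sheds 180 req/s to cache-2, edge-2: 90 each.
    cache-2: 90+90 = 180 > 150
    edge-2: 60+90 = 150 > 110
  worker-1 sheds 150 req/s to edge-2: 150 each.
    edge-2: 150+150 = 300 > 110
Round 3 — cache-2, edge-2 crash.
  cache-2 sheds 180 req/s: no online neighbours, lost.
  edge-2 sheds 300 req/s: no online neighbours, lost.
No further crashes.

cache-2, db-r, edge-2, lb-2, worker-1, worker-2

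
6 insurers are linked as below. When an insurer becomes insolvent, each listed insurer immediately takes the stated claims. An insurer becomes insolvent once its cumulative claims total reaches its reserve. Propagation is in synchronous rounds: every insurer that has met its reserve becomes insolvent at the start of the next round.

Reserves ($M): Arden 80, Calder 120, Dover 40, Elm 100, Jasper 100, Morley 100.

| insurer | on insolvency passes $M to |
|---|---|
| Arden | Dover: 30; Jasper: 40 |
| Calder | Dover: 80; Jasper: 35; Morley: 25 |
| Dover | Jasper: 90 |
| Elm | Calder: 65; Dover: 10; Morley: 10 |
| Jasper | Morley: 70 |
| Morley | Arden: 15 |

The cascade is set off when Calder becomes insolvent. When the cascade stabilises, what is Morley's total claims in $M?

Round 1 — Calder becomes insolvent (initial).
  Dover: +80 → 80 ≥ 40
  Jasper: +35 → 35 < 100
  Morley: +25 → 25 < 100
Round 2 — Dover becomes insolvent.
  Jasper: +90 → 125 ≥ 100
Round 3 — Jasper becomes insolvent.
  Morley: +70 → 95 < 100
No further insolvencies.

95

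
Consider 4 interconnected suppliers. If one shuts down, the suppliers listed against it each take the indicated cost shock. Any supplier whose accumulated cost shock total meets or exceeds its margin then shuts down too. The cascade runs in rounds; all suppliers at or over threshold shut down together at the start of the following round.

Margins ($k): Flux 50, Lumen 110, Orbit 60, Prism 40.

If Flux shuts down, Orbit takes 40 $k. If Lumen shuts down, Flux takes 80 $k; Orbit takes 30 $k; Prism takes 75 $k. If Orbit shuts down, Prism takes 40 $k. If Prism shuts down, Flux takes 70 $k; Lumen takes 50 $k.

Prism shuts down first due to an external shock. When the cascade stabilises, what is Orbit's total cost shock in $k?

40

Round 1 — Prism shuts down (initial).
  Flux: +70 → 70 ≥ 50
  Lumen: +50 → 50 < 110
Round 2 — Flux shuts down.
  Orbit: +40 → 40 < 60
No further shutdowns.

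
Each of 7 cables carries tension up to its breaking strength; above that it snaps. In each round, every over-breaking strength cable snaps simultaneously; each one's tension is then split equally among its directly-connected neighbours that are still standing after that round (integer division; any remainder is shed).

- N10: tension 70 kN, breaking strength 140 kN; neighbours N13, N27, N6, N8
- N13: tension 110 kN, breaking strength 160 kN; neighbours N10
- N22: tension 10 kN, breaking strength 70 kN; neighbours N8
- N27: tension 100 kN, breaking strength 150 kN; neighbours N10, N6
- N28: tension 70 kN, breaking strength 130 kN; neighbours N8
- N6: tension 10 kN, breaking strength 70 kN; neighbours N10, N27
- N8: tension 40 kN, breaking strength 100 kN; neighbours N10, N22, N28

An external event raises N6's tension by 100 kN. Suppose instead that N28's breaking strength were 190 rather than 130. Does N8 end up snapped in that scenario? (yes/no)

With N28's breaking strength at 190:
Round 1 — N6 at 110 > 70. N6 snaps.
  N6 sheds 110 kN to N10, N27: 55 each.
    N10: 70+55 = 125 ≤ 140
    N27: 100+55 = 155 > 150
Round 2 — N27 snaps.
  N27 sheds 155 kN to N10: 155 each.
    N10: 125+155 = 280 > 140
Round 3 — N10 snaps.
  N10 sheds 280 kN to N13, N8: 140 each.
    N13: 110+140 = 250 > 160
    N8: 40+140 = 180 > 100
Round 4 — N13, N8 snap.
  N13 sheds 250 kN: no online neighbours, lost.
  N8 sheds 180 kN to N22, N28: 90 each.
    N22: 10+90 = 100 > 70
    N28: 70+90 = 160 ≤ 190
Round 5 — N22 snaps.
  N22 sheds 100 kN: no online neighbours, lost.
No further breaks.

yes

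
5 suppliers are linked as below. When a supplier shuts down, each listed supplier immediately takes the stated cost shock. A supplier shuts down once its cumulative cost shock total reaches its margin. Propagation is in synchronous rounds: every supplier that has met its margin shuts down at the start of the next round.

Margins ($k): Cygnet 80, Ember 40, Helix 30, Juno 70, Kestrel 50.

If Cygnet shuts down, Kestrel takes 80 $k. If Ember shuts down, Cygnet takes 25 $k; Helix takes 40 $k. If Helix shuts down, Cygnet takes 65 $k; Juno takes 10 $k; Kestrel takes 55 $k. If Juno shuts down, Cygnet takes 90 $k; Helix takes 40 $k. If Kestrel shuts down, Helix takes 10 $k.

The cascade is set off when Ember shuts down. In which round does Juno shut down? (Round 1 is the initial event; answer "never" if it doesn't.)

Round 1 — Ember shuts down (initial).
  Cygnet: +25 → 25 < 80
  Helix: +40 → 40 ≥ 30
Round 2 — Helix shuts down.
  Cygnet: +65 → 90 ≥ 80
  Juno: +10 → 10 < 70
  Kestrel: +55 → 55 ≥ 50
Round 3 — Cygnet, Kestrel shut down.
No further shutdowns.

never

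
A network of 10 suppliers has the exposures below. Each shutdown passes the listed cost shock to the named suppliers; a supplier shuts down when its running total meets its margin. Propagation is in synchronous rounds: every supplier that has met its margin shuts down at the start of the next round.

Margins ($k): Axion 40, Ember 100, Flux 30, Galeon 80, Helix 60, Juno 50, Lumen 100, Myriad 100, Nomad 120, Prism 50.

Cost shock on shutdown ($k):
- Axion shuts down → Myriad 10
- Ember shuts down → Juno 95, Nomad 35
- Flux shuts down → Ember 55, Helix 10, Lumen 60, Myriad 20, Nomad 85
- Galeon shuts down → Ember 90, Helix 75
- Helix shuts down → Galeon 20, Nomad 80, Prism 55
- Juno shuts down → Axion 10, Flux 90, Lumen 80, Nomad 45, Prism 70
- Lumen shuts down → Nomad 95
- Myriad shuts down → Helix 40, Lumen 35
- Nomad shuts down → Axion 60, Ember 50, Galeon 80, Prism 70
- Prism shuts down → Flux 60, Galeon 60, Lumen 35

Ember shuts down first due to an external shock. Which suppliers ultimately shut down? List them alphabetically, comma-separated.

Axion, Ember, Flux, Galeon, Helix, Juno, Lumen, Nomad, Prism

Round 1 — Ember shuts down (initial).
  Juno: +95 → 95 ≥ 50
  Nomad: +35 → 35 < 120
Round 2 — Juno shuts down.
  Axion: +10 → 10 < 40
  Flux: +90 → 90 ≥ 30
  Lumen: +80 → 80 < 100
  Nomad: +45 → 80 < 120
  Prism: +70 → 70 ≥ 50
Round 3 — Flux, Prism shut down.
  Galeon: +60 → 60 < 80
  Helix: +10 → 10 < 60
  Lumen: +60+35 → 175 ≥ 100
  Myriad: +20 → 20 < 100
  Nomad: +85 → 165 ≥ 120
Round 4 — Lumen, Nomad shut down.
  Axion: +60 → 70 ≥ 40
  Galeon: +80 → 140 ≥ 80
Round 5 — Axion, Galeon shut down.
  Helix: +75 → 85 ≥ 60
  Myriad: +10 → 30 < 100
Round 6 — Helix shuts down.
No further shutdowns.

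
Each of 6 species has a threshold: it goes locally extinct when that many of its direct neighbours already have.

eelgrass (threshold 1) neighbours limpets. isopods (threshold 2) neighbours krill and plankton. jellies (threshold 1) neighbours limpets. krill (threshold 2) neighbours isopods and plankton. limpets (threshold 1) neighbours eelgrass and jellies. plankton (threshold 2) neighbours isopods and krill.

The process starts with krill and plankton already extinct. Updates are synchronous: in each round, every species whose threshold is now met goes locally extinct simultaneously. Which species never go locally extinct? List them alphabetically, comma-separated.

eelgrass, jellies, limpets

Round 1 — krill, plankton go locally extinct (initial).
Round 2 — checking thresholds:
  isopods: 2 of 2 neighbours ≥ 2, goes locally extinct.
Round 3 — no new extinctions; cascade stops.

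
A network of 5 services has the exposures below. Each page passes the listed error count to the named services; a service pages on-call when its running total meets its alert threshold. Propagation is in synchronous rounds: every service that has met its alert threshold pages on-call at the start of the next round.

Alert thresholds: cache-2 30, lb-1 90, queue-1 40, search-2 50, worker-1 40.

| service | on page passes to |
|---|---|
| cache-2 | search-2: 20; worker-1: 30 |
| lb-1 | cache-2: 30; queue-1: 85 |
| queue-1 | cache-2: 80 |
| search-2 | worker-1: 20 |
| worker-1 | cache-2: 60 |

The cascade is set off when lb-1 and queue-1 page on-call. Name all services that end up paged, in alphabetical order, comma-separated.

cache-2, lb-1, queue-1

Round 1 — lb-1, queue-1 page on-call (initial).
  cache-2: +30+80 → 110 ≥ 30
Round 2 — cache-2 pages on-call.
  search-2: +20 → 20 < 50
  worker-1: +30 → 30 < 40
No further pages.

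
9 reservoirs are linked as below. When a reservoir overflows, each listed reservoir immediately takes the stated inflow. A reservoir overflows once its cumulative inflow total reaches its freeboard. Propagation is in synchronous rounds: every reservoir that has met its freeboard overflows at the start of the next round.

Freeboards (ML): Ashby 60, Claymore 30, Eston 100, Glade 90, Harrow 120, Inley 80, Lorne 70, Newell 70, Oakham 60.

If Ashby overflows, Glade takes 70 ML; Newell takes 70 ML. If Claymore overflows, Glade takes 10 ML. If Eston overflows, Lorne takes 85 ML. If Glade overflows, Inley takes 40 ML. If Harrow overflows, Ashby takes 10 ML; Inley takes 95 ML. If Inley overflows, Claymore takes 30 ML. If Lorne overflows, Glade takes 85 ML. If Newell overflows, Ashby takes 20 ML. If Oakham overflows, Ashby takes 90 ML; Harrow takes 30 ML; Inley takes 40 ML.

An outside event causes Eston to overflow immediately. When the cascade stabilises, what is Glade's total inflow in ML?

Round 1 — Eston overflows (initial).
  Lorne: +85 → 85 ≥ 70
Round 2 — Lorne overflows.
  Glade: +85 → 85 < 90
No further overflows.

85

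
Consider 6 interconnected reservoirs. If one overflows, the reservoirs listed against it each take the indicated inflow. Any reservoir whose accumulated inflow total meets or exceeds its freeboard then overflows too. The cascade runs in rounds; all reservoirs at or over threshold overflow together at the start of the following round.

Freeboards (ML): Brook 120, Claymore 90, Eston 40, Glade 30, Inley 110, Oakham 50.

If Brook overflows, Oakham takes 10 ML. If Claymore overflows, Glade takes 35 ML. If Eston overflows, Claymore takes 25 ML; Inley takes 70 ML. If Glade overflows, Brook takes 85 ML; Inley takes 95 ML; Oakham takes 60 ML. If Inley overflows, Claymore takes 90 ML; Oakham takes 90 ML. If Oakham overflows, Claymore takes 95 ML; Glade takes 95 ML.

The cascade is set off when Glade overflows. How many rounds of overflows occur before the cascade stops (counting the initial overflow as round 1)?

Round 1 — Glade overflows (initial).
  Brook: +85 → 85 < 120
  Inley: +95 → 95 < 110
  Oakham: +60 → 60 ≥ 50
Round 2 — Oakham overflows.
  Claymore: +95 → 95 ≥ 90
Round 3 — Claymore overflows.
No further overflows.

3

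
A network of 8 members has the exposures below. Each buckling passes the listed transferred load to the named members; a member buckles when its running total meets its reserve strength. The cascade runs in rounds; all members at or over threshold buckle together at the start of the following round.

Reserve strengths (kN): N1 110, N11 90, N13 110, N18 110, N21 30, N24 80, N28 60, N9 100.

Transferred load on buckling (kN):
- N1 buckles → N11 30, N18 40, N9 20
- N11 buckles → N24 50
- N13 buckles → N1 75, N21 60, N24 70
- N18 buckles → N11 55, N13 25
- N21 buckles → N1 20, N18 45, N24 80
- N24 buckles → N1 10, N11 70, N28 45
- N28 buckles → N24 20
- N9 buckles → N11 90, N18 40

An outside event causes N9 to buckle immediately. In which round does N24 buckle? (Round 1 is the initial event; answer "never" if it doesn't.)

Round 1 — N9 buckles (initial).
  N11: +90 → 90 ≥ 90
  N18: +40 → 40 < 110
Round 2 — N11 buckles.
  N24: +50 → 50 < 80
No further bucklings.

never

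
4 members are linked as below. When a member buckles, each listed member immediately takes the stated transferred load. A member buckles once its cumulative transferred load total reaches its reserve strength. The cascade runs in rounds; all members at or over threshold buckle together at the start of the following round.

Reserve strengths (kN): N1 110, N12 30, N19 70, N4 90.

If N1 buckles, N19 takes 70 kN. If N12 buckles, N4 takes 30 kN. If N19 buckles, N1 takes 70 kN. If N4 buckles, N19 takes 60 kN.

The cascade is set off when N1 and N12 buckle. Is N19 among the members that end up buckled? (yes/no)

yes

Round 1 — N1, N12 buckle (initial).
  N19: +70 → 70 ≥ 70
  N4: +30 → 30 < 90
Round 2 — N19 buckles.
No further bucklings.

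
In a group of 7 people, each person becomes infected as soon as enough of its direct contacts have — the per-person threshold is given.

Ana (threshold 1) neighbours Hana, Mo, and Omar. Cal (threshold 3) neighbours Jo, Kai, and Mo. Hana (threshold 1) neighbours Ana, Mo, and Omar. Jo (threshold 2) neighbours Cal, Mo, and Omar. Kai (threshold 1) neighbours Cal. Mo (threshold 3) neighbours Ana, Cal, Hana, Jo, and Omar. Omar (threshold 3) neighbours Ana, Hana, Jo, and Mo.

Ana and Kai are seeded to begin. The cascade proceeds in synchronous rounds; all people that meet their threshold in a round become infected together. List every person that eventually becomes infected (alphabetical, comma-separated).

Ana, Hana, Kai

Round 1 — Ana, Kai become infected (initial).
Round 2 — checking thresholds:
  Cal: 1 of 3 neighbours < 3, not yet.
  Hana: 1 of 3 neighbours ≥ 1, becomes infected.
  Mo: 1 of 5 neighbours < 3, not yet.
  Omar: 1 of 4 neighbours < 3, not yet.
Round 3 — no new infections; cascade stops.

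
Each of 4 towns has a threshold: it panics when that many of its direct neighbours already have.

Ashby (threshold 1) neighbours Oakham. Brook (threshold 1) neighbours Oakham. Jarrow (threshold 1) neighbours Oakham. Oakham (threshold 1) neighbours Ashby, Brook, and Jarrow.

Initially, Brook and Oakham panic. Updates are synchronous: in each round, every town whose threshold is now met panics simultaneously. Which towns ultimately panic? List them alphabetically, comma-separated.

Round 1 — Brook, Oakham panic (initial).
Round 2 — checking thresholds:
  Ashby: 1 of 1 neighbours ≥ 1, panics.
  Jarrow: 1 of 1 neighbours ≥ 1, panics.
Round 3 — no new panics; cascade stops.

Ashby, Brook, Jarrow, Oakham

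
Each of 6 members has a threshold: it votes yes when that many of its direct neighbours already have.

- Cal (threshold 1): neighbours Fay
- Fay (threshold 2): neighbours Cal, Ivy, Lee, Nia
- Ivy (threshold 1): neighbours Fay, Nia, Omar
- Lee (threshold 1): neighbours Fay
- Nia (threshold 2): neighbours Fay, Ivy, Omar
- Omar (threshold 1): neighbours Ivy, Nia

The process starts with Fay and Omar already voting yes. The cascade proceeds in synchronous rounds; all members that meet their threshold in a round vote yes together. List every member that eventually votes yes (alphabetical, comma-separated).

Cal, Fay, Ivy, Lee, Nia, Omar

Round 1 — Fay, Omar vote yes (initial).
Round 2 — checking thresholds:
  Cal: 1 of 1 neighbours ≥ 1, votes yes.
  Ivy: 2 of 3 neighbours ≥ 1, votes yes.
  Lee: 1 of 1 neighbours ≥ 1, votes yes.
  Nia: 2 of 3 neighbours ≥ 2, votes yes.
Round 3 — no new yes votes; cascade stops.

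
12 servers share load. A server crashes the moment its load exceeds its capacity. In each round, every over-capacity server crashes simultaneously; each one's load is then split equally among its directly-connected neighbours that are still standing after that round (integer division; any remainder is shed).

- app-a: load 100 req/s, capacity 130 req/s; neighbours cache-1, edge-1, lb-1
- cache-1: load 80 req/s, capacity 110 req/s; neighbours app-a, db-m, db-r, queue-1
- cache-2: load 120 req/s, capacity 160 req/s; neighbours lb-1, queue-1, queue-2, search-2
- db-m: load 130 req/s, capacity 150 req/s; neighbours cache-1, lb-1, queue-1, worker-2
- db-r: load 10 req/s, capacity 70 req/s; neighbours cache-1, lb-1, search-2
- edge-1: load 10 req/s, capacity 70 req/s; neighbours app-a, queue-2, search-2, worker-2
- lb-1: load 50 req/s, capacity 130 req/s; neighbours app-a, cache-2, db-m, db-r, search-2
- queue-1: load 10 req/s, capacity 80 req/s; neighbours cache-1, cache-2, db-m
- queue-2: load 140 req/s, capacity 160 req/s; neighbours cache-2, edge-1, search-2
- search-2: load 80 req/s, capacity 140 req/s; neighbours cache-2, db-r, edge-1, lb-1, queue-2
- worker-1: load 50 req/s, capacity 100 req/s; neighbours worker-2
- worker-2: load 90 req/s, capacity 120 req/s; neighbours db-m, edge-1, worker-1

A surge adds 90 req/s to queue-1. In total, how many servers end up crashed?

12

Round 1 — queue-1 at 100 > 80. queue-1 crashes.
  queue-1 sheds 100 req/s to cache-1, cache-2, db-m: 33 each (1 lost).
    cache-1: 80+33 = 113 > 110
    cache-2: 120+33 = 153 ≤ 160
    db-m: 130+33 = 163 > 150
Round 2 — cache-1, db-m crash.
  cache-1 sheds 113 req/s to app-a, db-r: 56 each (1 lost).
    app-a: 100+56 = 156 > 130
    db-r: 10+56 = 66 ≤ 70
  db-m sheds 163 req/s to lb-1, worker-2: 81 each (1 lost).
    lb-1: 50+81 = 131 > 130
    worker-2: 90+81 = 171 > 120
Round 3 — app-a, lb-1, worker-2 crash.
  app-a sheds 156 req/s to edge-1: 156 each.
    edge-1: 10+156 = 166 > 70
  lb-1 sheds 131 req/s to cache-2, db-r, search-2: 43 each (2 lost).
    cache-2: 153+43 = 196 > 160
    db-r: 66+43 = 109 > 70
    search-2: 80+43 = 123 ≤ 140
  worker-2 sheds 171 req/s to edge-1, worker-1: 85 each (1 lost).
    edge-1: 166+85 = 251 > 70
    worker-1: 50+85 = 135 > 100
Round 4 — cache-2, db-r, edge-1, worker-1 crash.
  cache-2 sheds 196 req/s to queue-2, search-2: 98 each.
    queue-2: 140+98 = 238 > 160
    search-2: 123+98 = 221 > 140
  db-r sheds 109 req/s to search-2: 109 each.
    search-2: 221+109 = 330 > 140
  edge-1 sheds 251 req/s to queue-2, search-2: 125 each (1 lost).
    queue-2: 238+125 = 363 > 160
    search-2: 330+125 = 455 > 140
  worker-1 sheds 135 req/s: no online neighbours, lost.
Round 5 — queue-2, search-2 crash.
  queue-2 sheds 363 req/s: no online neighbours, lost.
  search-2 sheds 455 req/s: no online neighbours, lost.
No further crashes.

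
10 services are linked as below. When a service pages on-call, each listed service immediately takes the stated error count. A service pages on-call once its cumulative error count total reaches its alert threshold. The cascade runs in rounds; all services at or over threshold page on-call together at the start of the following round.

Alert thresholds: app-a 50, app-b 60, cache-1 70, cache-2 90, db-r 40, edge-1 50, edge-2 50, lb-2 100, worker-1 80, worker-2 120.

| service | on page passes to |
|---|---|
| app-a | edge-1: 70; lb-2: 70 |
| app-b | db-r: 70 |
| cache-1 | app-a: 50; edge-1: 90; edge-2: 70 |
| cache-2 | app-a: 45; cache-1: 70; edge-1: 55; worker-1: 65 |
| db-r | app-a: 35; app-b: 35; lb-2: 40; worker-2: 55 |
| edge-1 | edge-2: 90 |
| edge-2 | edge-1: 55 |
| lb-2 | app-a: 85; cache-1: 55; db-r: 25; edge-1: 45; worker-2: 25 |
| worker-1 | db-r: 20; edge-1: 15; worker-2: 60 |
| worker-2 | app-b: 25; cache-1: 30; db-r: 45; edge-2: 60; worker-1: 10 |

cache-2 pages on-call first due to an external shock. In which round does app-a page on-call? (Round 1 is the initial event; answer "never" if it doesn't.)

3

Round 1 — cache-2 pages on-call (initial).
  app-a: +45 → 45 < 50
  cache-1: +70 → 70 ≥ 70
  edge-1: +55 → 55 ≥ 50
  worker-1: +65 → 65 < 80
Round 2 — cache-1, edge-1 page on-call.
  app-a: +50 → 95 ≥ 50
  edge-2: +70+90 → 160 ≥ 50
Round 3 — app-a, edge-2 page on-call.
  lb-2: +70 → 70 < 100
No further pages.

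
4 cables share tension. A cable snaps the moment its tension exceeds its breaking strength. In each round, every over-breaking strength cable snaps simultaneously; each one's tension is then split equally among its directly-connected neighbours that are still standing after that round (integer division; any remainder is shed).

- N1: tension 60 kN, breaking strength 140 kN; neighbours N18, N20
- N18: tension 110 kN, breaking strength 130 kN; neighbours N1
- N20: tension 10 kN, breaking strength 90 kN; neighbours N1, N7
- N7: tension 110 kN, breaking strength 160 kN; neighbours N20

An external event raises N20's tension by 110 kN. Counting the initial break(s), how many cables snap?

2

Round 1 — N20 at 120 > 90. N20 snaps.
  N20 sheds 120 kN to N1, N7: 60 each.
    N1: 60+60 = 120 ≤ 140
    N7: 110+60 = 170 > 160
Round 2 — N7 snaps.
  N7 sheds 170 kN: no online neighbours, lost.
No further breaks.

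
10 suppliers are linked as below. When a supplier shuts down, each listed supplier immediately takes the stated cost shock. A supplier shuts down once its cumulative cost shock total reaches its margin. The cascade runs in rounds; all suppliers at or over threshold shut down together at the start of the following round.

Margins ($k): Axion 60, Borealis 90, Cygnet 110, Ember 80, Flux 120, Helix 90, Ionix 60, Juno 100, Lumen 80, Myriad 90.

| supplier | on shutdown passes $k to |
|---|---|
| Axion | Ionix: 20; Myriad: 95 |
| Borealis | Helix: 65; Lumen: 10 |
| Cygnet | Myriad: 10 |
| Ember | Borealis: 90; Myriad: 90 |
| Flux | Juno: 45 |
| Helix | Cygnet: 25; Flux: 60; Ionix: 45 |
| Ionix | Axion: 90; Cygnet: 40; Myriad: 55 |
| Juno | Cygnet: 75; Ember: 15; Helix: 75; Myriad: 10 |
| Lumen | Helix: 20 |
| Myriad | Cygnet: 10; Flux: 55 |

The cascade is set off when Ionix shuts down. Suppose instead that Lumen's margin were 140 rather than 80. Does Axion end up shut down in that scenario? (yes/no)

With Lumen's margin at 140:
Round 1 — Ionix shuts down (initial).
  Axion: +90 → 90 ≥ 60
  Cygnet: +40 → 40 < 110
  Myriad: +55 → 55 < 90
Round 2 — Axion shuts down.
  Myriad: +95 → 150 ≥ 90
Round 3 — Myriad shuts down.
  Cygnet: +10 → 50 < 110
  Flux: +55 → 55 < 120
No further shutdowns.

yes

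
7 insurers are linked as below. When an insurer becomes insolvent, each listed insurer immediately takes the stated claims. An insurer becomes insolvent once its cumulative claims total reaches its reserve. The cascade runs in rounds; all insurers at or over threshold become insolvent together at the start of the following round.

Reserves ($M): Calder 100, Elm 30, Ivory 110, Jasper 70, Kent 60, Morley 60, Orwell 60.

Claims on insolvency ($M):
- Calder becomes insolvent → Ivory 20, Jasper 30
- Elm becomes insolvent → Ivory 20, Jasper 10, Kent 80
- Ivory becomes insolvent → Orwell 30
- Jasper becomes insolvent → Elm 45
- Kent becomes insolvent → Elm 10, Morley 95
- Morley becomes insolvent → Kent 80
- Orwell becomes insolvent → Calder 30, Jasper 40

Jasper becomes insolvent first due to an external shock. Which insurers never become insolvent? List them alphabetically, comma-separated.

Round 1 — Jasper becomes insolvent (initial).
  Elm: +45 → 45 ≥ 30
Round 2 — Elm becomes insolvent.
  Ivory: +20 → 20 < 110
  Kent: +80 → 80 ≥ 60
Round 3 — Kent becomes insolvent.
  Morley: +95 → 95 ≥ 60
Round 4 — Morley becomes insolvent.
No further insolvencies.

Calder, Ivory, Orwell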